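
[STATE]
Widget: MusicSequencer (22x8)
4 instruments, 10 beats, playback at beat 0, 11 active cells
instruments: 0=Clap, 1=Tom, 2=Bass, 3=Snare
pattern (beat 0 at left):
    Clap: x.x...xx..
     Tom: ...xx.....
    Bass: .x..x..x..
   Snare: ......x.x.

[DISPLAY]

      ▼123456789      
  Clap█·█···██··      
   Tom···██·····      
  Bass·█··█··█··      
 Snare······█·█·      
                      
                      
                      


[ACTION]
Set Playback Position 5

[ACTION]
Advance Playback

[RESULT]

      012345▼789      
  Clap█·█···██··      
   Tom···██·····      
  Bass·█··█··█··      
 Snare······█·█·      
                      
                      
                      


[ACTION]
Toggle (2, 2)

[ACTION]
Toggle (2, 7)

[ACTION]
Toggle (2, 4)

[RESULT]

      012345▼789      
  Clap█·█···██··      
   Tom···██·····      
  Bass·██·······      
 Snare······█·█·      
                      
                      
                      


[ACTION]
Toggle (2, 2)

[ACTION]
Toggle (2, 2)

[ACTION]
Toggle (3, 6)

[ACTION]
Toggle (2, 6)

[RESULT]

      012345▼789      
  Clap█·█···██··      
   Tom···██·····      
  Bass·██···█···      
 Snare········█·      
                      
                      
                      


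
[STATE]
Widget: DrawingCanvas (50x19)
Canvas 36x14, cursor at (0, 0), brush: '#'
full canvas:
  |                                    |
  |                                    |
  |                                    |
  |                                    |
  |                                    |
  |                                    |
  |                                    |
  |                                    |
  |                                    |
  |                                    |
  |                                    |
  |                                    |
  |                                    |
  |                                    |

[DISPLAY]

+                                                 
                                                  
                                                  
                                                  
                                                  
                                                  
                                                  
                                                  
                                                  
                                                  
                                                  
                                                  
                                                  
                                                  
                                                  
                                                  
                                                  
                                                  
                                                  


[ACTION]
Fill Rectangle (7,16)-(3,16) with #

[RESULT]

+                                                 
                                                  
                                                  
                #                                 
                #                                 
                #                                 
                #                                 
                #                                 
                                                  
                                                  
                                                  
                                                  
                                                  
                                                  
                                                  
                                                  
                                                  
                                                  
                                                  


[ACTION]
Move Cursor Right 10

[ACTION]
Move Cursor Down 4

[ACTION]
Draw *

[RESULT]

                                                  
                                                  
                                                  
                #                                 
          *     #                                 
                #                                 
                #                                 
                #                                 
                                                  
                                                  
                                                  
                                                  
                                                  
                                                  
                                                  
                                                  
                                                  
                                                  
                                                  


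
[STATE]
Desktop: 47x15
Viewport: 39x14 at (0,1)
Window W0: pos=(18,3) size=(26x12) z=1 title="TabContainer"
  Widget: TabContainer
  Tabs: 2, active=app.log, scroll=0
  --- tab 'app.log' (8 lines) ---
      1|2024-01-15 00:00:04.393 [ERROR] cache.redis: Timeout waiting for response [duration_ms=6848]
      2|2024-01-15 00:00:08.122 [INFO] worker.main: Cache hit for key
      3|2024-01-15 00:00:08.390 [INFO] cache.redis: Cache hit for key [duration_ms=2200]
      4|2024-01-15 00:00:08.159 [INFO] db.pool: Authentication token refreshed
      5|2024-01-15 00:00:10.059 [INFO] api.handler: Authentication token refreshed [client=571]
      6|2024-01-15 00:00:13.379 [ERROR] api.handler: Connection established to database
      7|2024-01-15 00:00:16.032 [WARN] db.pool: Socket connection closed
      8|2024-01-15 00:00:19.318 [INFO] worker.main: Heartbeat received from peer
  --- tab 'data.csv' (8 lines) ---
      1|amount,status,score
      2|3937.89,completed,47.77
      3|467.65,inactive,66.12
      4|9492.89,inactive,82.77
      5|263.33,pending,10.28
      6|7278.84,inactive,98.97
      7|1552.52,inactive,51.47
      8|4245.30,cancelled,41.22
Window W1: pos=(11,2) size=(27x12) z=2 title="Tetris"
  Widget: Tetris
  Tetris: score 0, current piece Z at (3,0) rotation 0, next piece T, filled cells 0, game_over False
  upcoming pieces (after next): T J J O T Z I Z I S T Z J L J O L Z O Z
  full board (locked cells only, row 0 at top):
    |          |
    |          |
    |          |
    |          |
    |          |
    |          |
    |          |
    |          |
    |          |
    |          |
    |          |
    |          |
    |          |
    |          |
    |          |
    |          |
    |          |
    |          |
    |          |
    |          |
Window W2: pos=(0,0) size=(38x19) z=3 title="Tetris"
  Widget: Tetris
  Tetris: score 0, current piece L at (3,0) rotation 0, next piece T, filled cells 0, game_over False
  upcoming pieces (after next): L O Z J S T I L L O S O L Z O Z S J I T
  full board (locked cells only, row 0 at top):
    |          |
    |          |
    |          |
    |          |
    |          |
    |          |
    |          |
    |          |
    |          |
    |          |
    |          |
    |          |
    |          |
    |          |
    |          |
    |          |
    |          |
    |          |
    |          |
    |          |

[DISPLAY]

┃ Tetris                             ┃ 
┠────────────────────────────────────┨ 
┃          │Next:                    ┃━
┃          │ ▒                       ┃ 
┃          │▒▒▒                      ┃─
┃          │                         ┃ 
┃          │                         ┃─
┃          │                         ┃.
┃          │Score:                   ┃.
┃          │0                        ┃.
┃          │                         ┃.
┃          │                         ┃.
┃          │                         ┃.
┃          │                         ┃━


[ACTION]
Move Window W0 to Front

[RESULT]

┃ Tetris                             ┃ 
┠────────────────────────────────────┨ 
┃          │Next: ┏━━━━━━━━━━━━━━━━━━━━
┃          │ ▒    ┃ TabContainer       
┃          │▒▒▒   ┠────────────────────
┃          │      ┃[app.log]│ data.csv 
┃          │      ┃────────────────────
┃          │      ┃2024-01-15 00:00:04.
┃          │Score:┃2024-01-15 00:00:08.
┃          │0     ┃2024-01-15 00:00:08.
┃          │      ┃2024-01-15 00:00:08.
┃          │      ┃2024-01-15 00:00:10.
┃          │      ┃2024-01-15 00:00:13.
┃          │      ┗━━━━━━━━━━━━━━━━━━━━


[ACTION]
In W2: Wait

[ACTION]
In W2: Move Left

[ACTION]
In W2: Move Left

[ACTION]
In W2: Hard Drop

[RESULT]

┃ Tetris                             ┃ 
┠────────────────────────────────────┨ 
┃          │Next: ┏━━━━━━━━━━━━━━━━━━━━
┃          │  ▒   ┃ TabContainer       
┃          │▒▒▒   ┠────────────────────
┃          │      ┃[app.log]│ data.csv 
┃          │      ┃────────────────────
┃          │      ┃2024-01-15 00:00:04.
┃          │Score:┃2024-01-15 00:00:08.
┃          │0     ┃2024-01-15 00:00:08.
┃          │      ┃2024-01-15 00:00:08.
┃          │      ┃2024-01-15 00:00:10.
┃          │      ┃2024-01-15 00:00:13.
┃          │      ┗━━━━━━━━━━━━━━━━━━━━


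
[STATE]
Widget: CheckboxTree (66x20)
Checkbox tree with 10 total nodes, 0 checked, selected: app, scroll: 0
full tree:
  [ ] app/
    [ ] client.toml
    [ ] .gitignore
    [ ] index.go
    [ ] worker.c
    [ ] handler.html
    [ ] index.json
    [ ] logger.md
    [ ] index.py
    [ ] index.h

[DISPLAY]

>[ ] app/                                                         
   [ ] client.toml                                                
   [ ] .gitignore                                                 
   [ ] index.go                                                   
   [ ] worker.c                                                   
   [ ] handler.html                                               
   [ ] index.json                                                 
   [ ] logger.md                                                  
   [ ] index.py                                                   
   [ ] index.h                                                    
                                                                  
                                                                  
                                                                  
                                                                  
                                                                  
                                                                  
                                                                  
                                                                  
                                                                  
                                                                  


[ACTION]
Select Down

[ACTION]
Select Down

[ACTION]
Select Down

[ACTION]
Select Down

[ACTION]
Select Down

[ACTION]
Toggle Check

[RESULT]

 [-] app/                                                         
   [ ] client.toml                                                
   [ ] .gitignore                                                 
   [ ] index.go                                                   
   [ ] worker.c                                                   
>  [x] handler.html                                               
   [ ] index.json                                                 
   [ ] logger.md                                                  
   [ ] index.py                                                   
   [ ] index.h                                                    
                                                                  
                                                                  
                                                                  
                                                                  
                                                                  
                                                                  
                                                                  
                                                                  
                                                                  
                                                                  


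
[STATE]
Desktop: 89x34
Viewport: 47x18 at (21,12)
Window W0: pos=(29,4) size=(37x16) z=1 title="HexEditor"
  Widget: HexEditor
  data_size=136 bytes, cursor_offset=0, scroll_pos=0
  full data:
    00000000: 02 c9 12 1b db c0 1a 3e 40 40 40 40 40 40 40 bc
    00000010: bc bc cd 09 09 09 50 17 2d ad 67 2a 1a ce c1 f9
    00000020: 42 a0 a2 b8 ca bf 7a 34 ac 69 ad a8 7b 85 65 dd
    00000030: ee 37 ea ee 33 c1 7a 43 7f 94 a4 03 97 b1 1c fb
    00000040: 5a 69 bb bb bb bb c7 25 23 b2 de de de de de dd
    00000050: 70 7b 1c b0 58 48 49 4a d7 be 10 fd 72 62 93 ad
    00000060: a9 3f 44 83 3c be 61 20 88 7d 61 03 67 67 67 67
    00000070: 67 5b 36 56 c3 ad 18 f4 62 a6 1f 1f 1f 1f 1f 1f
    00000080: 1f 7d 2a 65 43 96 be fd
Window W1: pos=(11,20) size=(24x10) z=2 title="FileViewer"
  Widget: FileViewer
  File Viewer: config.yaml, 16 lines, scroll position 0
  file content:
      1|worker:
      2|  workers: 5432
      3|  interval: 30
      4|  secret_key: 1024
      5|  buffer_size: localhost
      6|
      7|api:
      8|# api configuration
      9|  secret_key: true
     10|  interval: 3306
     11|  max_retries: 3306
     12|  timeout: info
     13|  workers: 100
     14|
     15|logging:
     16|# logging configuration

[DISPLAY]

        ┃00000050  70 7b 1c b0 58 48 49 4a  ┃  
        ┃00000060  a9 3f 44 83 3c be 61 20  ┃  
        ┃00000070  67 5b 36 56 c3 ad 18 f4  ┃  
        ┃00000080  1f 7d 2a 65 43 96 be fd  ┃  
        ┃                                   ┃  
        ┃                                   ┃  
        ┃                                   ┃  
        ┗━━━━━━━━━━━━━━━━━━━━━━━━━━━━━━━━━━━┛  
━━━━━━━━━━━━━┓                                 
er           ┃                                 
─────────────┨                                 
            ▲┃                                 
: 5432      █┃                                 
l: 30       ░┃                                 
key: 1024   ░┃                                 
size: localh░┃                                 
            ▼┃                                 
━━━━━━━━━━━━━┛                                 


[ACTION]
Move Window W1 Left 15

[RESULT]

        ┃00000050  70 7b 1c b0 58 48 49 4a  ┃  
        ┃00000060  a9 3f 44 83 3c be 61 20  ┃  
        ┃00000070  67 5b 36 56 c3 ad 18 f4  ┃  
        ┃00000080  1f 7d 2a 65 43 96 be fd  ┃  
        ┃                                   ┃  
        ┃                                   ┃  
        ┃                                   ┃  
        ┗━━━━━━━━━━━━━━━━━━━━━━━━━━━━━━━━━━━┛  
━━┓                                            
  ┃                                            
──┨                                            
 ▲┃                                            
 █┃                                            
 ░┃                                            
 ░┃                                            
h░┃                                            
 ▼┃                                            
━━┛                                            


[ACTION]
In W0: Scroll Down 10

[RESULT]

        ┃                                   ┃  
        ┃                                   ┃  
        ┃                                   ┃  
        ┃                                   ┃  
        ┃                                   ┃  
        ┃                                   ┃  
        ┃                                   ┃  
        ┗━━━━━━━━━━━━━━━━━━━━━━━━━━━━━━━━━━━┛  
━━┓                                            
  ┃                                            
──┨                                            
 ▲┃                                            
 █┃                                            
 ░┃                                            
 ░┃                                            
h░┃                                            
 ▼┃                                            
━━┛                                            


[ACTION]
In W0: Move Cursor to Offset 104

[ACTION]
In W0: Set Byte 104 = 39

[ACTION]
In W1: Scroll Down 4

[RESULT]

        ┃                                   ┃  
        ┃                                   ┃  
        ┃                                   ┃  
        ┃                                   ┃  
        ┃                                   ┃  
        ┃                                   ┃  
        ┃                                   ┃  
        ┗━━━━━━━━━━━━━━━━━━━━━━━━━━━━━━━━━━━┛  
━━┓                                            
  ┃                                            
──┨                                            
h▲┃                                            
 ░┃                                            
 █┃                                            
 ░┃                                            
 ░┃                                            
 ▼┃                                            
━━┛                                            


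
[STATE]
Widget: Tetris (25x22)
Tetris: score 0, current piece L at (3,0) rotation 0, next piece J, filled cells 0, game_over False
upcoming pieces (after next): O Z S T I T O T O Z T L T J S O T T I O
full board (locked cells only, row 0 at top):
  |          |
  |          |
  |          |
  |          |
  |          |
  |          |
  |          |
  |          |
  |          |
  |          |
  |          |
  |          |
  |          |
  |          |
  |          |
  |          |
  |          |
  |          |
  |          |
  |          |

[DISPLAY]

     ▒    │Next:         
   ▒▒▒    │█             
          │███           
          │              
          │              
          │              
          │Score:        
          │0             
          │              
          │              
          │              
          │              
          │              
          │              
          │              
          │              
          │              
          │              
          │              
          │              
          │              
          │              


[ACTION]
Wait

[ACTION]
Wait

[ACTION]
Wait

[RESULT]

          │Next:         
          │█             
          │███           
     ▒    │              
   ▒▒▒    │              
          │              
          │Score:        
          │0             
          │              
          │              
          │              
          │              
          │              
          │              
          │              
          │              
          │              
          │              
          │              
          │              
          │              
          │              


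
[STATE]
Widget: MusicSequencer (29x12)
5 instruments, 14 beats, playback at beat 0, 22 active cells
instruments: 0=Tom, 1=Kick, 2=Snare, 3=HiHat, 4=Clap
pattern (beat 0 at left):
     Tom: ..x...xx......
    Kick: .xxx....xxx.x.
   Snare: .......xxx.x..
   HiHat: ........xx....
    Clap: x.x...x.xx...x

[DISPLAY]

      ▼1234567890123         
   Tom··█···██······         
  Kick·███····███·█·         
 Snare·······███·█··         
 HiHat········██····         
  Clap█·█···█·██···█         
                             
                             
                             
                             
                             
                             


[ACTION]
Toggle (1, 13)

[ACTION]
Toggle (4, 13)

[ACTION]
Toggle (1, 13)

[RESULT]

      ▼1234567890123         
   Tom··█···██······         
  Kick·███····███·█·         
 Snare·······███·█··         
 HiHat········██····         
  Clap█·█···█·██····         
                             
                             
                             
                             
                             
                             


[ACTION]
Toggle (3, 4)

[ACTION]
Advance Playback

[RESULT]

      0▼234567890123         
   Tom··█···██······         
  Kick·███····███·█·         
 Snare·······███·█··         
 HiHat····█···██····         
  Clap█·█···█·██····         
                             
                             
                             
                             
                             
                             


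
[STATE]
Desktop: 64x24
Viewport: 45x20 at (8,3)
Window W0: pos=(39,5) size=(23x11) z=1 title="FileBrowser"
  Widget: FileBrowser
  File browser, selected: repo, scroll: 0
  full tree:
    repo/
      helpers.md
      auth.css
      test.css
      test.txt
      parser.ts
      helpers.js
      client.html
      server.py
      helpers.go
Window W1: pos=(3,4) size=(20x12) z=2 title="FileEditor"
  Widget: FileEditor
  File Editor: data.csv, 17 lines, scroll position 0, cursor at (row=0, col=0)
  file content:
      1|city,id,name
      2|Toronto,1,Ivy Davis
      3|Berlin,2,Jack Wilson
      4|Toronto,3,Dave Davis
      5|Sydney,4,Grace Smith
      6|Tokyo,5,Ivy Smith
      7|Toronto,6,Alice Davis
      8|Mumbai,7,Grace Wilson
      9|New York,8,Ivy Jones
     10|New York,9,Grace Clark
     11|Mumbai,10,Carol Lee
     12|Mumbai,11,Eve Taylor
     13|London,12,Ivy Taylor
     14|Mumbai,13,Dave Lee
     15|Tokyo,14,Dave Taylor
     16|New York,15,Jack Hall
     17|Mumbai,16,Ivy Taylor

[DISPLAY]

                                             
━━━━━━━━━━━━━━┓                              
eEditor       ┃                ┏━━━━━━━━━━━━━
──────────────┨                ┃ FileBrowser 
,id,name     ▲┃                ┠─────────────
nto,1,Ivy Dav█┃                ┃> [-] repo/  
in,2,Jack Wil░┃                ┃    helpers.m
nto,3,Dave Da░┃                ┃    auth.css 
ey,4,Grace Sm░┃                ┃    test.css 
o,5,Ivy Smith░┃                ┃    test.txt 
nto,6,Alice D░┃                ┃    parser.ts
ai,7,Grace Wi▼┃                ┃    helpers.j
━━━━━━━━━━━━━━┛                ┗━━━━━━━━━━━━━
                                             
                                             
                                             
                                             
                                             
                                             
                                             


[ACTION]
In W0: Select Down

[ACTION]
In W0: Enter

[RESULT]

                                             
━━━━━━━━━━━━━━┓                              
eEditor       ┃                ┏━━━━━━━━━━━━━
──────────────┨                ┃ FileBrowser 
,id,name     ▲┃                ┠─────────────
nto,1,Ivy Dav█┃                ┃  [-] repo/  
in,2,Jack Wil░┃                ┃  > helpers.m
nto,3,Dave Da░┃                ┃    auth.css 
ey,4,Grace Sm░┃                ┃    test.css 
o,5,Ivy Smith░┃                ┃    test.txt 
nto,6,Alice D░┃                ┃    parser.ts
ai,7,Grace Wi▼┃                ┃    helpers.j
━━━━━━━━━━━━━━┛                ┗━━━━━━━━━━━━━
                                             
                                             
                                             
                                             
                                             
                                             
                                             


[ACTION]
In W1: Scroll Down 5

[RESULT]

                                             
━━━━━━━━━━━━━━┓                              
eEditor       ┃                ┏━━━━━━━━━━━━━
──────────────┨                ┃ FileBrowser 
o,5,Ivy Smith▲┃                ┠─────────────
nto,6,Alice D░┃                ┃  [-] repo/  
ai,7,Grace Wi░┃                ┃  > helpers.m
York,8,Ivy Jo░┃                ┃    auth.css 
York,9,Grace █┃                ┃    test.css 
ai,10,Carol L░┃                ┃    test.txt 
ai,11,Eve Tay░┃                ┃    parser.ts
on,12,Ivy Tay▼┃                ┃    helpers.j
━━━━━━━━━━━━━━┛                ┗━━━━━━━━━━━━━
                                             
                                             
                                             
                                             
                                             
                                             
                                             


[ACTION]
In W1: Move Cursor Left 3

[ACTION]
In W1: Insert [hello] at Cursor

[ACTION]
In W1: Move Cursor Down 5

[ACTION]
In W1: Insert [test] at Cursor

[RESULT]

                                             
━━━━━━━━━━━━━━┓                              
eEditor       ┃                ┏━━━━━━━━━━━━━
──────────────┨                ┃ FileBrowser 
otest█5,Ivy S▲┃                ┠─────────────
nto,6,Alice D░┃                ┃  [-] repo/  
ai,7,Grace Wi░┃                ┃  > helpers.m
York,8,Ivy Jo░┃                ┃    auth.css 
York,9,Grace █┃                ┃    test.css 
ai,10,Carol L░┃                ┃    test.txt 
ai,11,Eve Tay░┃                ┃    parser.ts
on,12,Ivy Tay▼┃                ┃    helpers.j
━━━━━━━━━━━━━━┛                ┗━━━━━━━━━━━━━
                                             
                                             
                                             
                                             
                                             
                                             
                                             


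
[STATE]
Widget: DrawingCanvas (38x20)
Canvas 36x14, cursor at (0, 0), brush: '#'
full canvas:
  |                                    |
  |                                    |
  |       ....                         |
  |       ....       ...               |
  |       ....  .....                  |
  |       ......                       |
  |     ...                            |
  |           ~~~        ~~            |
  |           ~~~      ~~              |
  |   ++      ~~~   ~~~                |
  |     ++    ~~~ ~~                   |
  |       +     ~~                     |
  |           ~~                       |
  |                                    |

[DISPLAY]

+                                     
                                      
       ....                           
       ....       ...                 
       ....  .....                    
       ......                         
     ...                              
           ~~~        ~~              
           ~~~      ~~                
   ++      ~~~   ~~~                  
     ++    ~~~ ~~                     
       +     ~~                       
           ~~                         
                                      
                                      
                                      
                                      
                                      
                                      
                                      


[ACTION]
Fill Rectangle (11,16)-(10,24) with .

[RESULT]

+                                     
                                      
       ....                           
       ....       ...                 
       ....  .....                    
       ......                         
     ...                              
           ~~~        ~~              
           ~~~      ~~                
   ++      ~~~   ~~~                  
     ++    ~~~ ~.........             
       +     ~~ .........             
           ~~                         
                                      
                                      
                                      
                                      
                                      
                                      
                                      


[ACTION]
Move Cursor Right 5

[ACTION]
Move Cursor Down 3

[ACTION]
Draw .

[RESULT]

                                      
                                      
       ....                           
     . ....       ...                 
       ....  .....                    
       ......                         
     ...                              
           ~~~        ~~              
           ~~~      ~~                
   ++      ~~~   ~~~                  
     ++    ~~~ ~.........             
       +     ~~ .........             
           ~~                         
                                      
                                      
                                      
                                      
                                      
                                      
                                      


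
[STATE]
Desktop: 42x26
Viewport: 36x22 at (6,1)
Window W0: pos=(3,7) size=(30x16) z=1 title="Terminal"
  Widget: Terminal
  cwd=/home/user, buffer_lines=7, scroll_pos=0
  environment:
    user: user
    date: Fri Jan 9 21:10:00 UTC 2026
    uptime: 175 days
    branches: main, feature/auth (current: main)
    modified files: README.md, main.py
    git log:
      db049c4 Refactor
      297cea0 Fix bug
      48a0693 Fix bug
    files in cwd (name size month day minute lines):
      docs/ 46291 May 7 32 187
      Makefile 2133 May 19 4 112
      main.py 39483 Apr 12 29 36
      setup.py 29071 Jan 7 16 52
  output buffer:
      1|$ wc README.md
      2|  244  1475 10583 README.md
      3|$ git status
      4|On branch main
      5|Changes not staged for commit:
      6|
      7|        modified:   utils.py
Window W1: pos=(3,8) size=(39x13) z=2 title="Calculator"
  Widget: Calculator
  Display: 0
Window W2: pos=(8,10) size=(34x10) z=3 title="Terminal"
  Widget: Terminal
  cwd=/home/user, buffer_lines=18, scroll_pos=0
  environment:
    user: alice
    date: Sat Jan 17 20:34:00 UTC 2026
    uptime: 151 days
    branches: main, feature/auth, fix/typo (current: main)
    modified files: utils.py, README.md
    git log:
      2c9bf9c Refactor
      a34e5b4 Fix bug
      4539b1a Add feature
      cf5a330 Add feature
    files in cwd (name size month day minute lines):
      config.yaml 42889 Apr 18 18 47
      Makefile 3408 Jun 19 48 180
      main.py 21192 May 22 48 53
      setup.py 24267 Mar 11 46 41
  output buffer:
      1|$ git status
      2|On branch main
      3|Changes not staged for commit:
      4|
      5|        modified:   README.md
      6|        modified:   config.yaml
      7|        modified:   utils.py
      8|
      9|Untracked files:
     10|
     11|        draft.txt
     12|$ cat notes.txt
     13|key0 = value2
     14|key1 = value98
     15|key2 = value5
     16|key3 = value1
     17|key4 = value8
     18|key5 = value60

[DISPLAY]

                                    
                                    
                                    
                                    
                                    
                                    
━━━━━━━━━━━━━━━━━━━━━━━━━━┓         
━━━━━━━━━━━━━━━━━━━━━━━━━━━━━━━━━━━┓
alculator                          ┃
──┏━━━━━━━━━━━━━━━━━━━━━━━━━━━━━━━━┓
  ┃ Terminal                       ┃
──┠────────────────────────────────┨
7 ┃$ git status                    ┃
──┃On branch main                  ┃
4 ┃Changes not staged for commit:  ┃
──┃                                ┃
1 ┃        modified:   README.md   ┃
──┃        modified:   config.yaml ┃
0 ┗━━━━━━━━━━━━━━━━━━━━━━━━━━━━━━━━┛
━━━━━━━━━━━━━━━━━━━━━━━━━━━━━━━━━━━┛
                          ┃         
━━━━━━━━━━━━━━━━━━━━━━━━━━┛         


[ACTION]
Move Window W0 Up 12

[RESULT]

erminal                   ┃         
──────────────────────────┨         
wc README.md              ┃         
244  1475 10583 README.md ┃         
git status                ┃         
 branch main              ┃         
anges not staged for commi┃         
━━━━━━━━━━━━━━━━━━━━━━━━━━━━━━━━━━━┓
alculator                          ┃
──┏━━━━━━━━━━━━━━━━━━━━━━━━━━━━━━━━┓
  ┃ Terminal                       ┃
──┠────────────────────────────────┨
7 ┃$ git status                    ┃
──┃On branch main                  ┃
4 ┃Changes not staged for commit:  ┃
──┃                                ┃
1 ┃        modified:   README.md   ┃
──┃        modified:   config.yaml ┃
0 ┗━━━━━━━━━━━━━━━━━━━━━━━━━━━━━━━━┛
━━━━━━━━━━━━━━━━━━━━━━━━━━━━━━━━━━━┛
                                    
                                    


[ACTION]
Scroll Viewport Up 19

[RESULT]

━━━━━━━━━━━━━━━━━━━━━━━━━━┓         
erminal                   ┃         
──────────────────────────┨         
wc README.md              ┃         
244  1475 10583 README.md ┃         
git status                ┃         
 branch main              ┃         
anges not staged for commi┃         
━━━━━━━━━━━━━━━━━━━━━━━━━━━━━━━━━━━┓
alculator                          ┃
──┏━━━━━━━━━━━━━━━━━━━━━━━━━━━━━━━━┓
  ┃ Terminal                       ┃
──┠────────────────────────────────┨
7 ┃$ git status                    ┃
──┃On branch main                  ┃
4 ┃Changes not staged for commit:  ┃
──┃                                ┃
1 ┃        modified:   README.md   ┃
──┃        modified:   config.yaml ┃
0 ┗━━━━━━━━━━━━━━━━━━━━━━━━━━━━━━━━┛
━━━━━━━━━━━━━━━━━━━━━━━━━━━━━━━━━━━┛
                                    


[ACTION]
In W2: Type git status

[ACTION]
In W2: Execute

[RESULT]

━━━━━━━━━━━━━━━━━━━━━━━━━━┓         
erminal                   ┃         
──────────────────────────┨         
wc README.md              ┃         
244  1475 10583 README.md ┃         
git status                ┃         
 branch main              ┃         
anges not staged for commi┃         
━━━━━━━━━━━━━━━━━━━━━━━━━━━━━━━━━━━┓
alculator                          ┃
──┏━━━━━━━━━━━━━━━━━━━━━━━━━━━━━━━━┓
  ┃ Terminal                       ┃
──┠────────────────────────────────┨
7 ┃On branch main                  ┃
──┃Changes not staged for commit:  ┃
4 ┃                                ┃
──┃        modified:   utils.py    ┃
1 ┃        modified:   README.md   ┃
──┃$ █                             ┃
0 ┗━━━━━━━━━━━━━━━━━━━━━━━━━━━━━━━━┛
━━━━━━━━━━━━━━━━━━━━━━━━━━━━━━━━━━━┛
                                    


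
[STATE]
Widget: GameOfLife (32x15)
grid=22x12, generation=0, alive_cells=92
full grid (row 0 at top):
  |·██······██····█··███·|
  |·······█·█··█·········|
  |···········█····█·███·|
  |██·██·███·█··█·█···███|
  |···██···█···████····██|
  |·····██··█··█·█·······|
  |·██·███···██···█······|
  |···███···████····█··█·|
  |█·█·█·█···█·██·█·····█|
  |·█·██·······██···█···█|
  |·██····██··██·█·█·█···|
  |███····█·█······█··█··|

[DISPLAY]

Gen: 0                          
·██······██····█··███·          
·······█·█··█·········          
···········█····█·███·          
██·██·███·█··█·█···███          
···██···█···████····██          
·····██··█··█·█·······          
·██·███···██···█······          
···███···████····█··█·          
█·█·█·█···█·██·█·····█          
·█·██·······██···█···█          
·██····██··██·█·█·█···          
███····█·█······█··█··          
                                
                                


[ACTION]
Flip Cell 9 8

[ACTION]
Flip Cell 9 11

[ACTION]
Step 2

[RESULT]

Gen: 2                          
········█·█···········          
·······█····█·····█···          
···████·········█·█···          
··█·████·····████████·          
·█···█·······████·····          
·██····████·██········          
········███·███·······          
·██··········██·······          
·█······█·█··██·······          
·█······█··█··█·······          
·█····██···█··█···█···          
········█·█····█·█····          
                                
                                


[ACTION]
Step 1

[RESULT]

Gen: 3                          
······················          
····████·········█····          
···█·········██·█·····          
··█····█·····█····██··          
·█·███···█········██··          
·██····█··█···········          
·······█··█···········          
·██·····█·██···█······          
██·······█··█··█······          
███·····█████·██······          
·······█████··██······          
·······█··············          
                                
                                


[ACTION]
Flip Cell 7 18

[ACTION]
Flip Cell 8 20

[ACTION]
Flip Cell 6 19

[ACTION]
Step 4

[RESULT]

Gen: 7                          
······················          
··███·················          
······██·····██·······          
····█··█·····██·······          
█··██·█············█··          
······█···········█·█·          
··█·······███·····██··          
··█······█·████·······          
··█·······█··████·····          
█·█·······███·█·█·····          
·█·············██·····          
······················          
                                
                                
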